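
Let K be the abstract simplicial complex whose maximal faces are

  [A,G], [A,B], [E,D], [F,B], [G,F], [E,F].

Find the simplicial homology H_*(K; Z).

H_0 = Z,  H_1 = Z.

Take the total order A < B < D < E < F < G on the vertex set. Then K (dimension 1) consists of the simplices:

  0-simplices (6): A, B, D, E, F, G
  1-simplices (6): AB, AG, BF, DE, EF, FG

giving chain groups C_0 ≅ Z^6, C_1 ≅ Z^6.

∂_1: C_1 → C_0 maps an edge to its endpoints' difference, ∂[p,q] = q − p. For instance
  ∂AG = G − A.
This gives a 6×6 integer matrix of rank 5; reducing to Smith normal form yields diagonal entries (1,1,1,1,1).

Computing H_k = (kernel of ∂_k) / (image of ∂_{k+1}):

  H_0: rank C_0 − rank ∂_1 = 6 − 5 = 1, and the invariant factors of ∂_1 are all 1, so H_0 ≅ Z.
  H_1: rank ker ∂_1 − rank ∂_2 = (6 − 5) − 0 = 1, and there is no ∂_2, so H_1 ≅ Z.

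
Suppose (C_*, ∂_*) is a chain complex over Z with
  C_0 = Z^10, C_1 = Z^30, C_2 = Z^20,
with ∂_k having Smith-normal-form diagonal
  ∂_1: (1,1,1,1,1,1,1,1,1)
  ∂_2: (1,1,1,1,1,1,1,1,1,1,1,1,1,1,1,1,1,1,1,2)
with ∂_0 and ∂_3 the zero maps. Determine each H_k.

H_0: b_0 = 10 − 0 − 9 = 1; torsion from ∂_1 factors > 1: none. So H_0 = Z.
H_1: b_1 = 30 − 9 − 20 = 1; torsion from ∂_2 factors > 1: [2]. So H_1 = Z ⊕ Z_2.
H_2: b_2 = 20 − 20 − 0 = 0; torsion from ∂_3 factors > 1: none. So H_2 = 0.

H_0 = Z,  H_1 = Z ⊕ Z_2,  H_2 = 0.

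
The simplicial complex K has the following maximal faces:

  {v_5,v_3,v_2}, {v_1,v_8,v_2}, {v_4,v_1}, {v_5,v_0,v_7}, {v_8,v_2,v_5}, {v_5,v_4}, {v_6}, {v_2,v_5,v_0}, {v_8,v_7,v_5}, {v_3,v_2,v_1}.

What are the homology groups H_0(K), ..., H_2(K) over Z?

We work with the vertex ordering v_0 < v_1 < v_2 < v_3 < v_4 < v_5 < v_6 < v_7 < v_8. The simplices of K, each written with vertices in increasing order, are:

  0-simplices (9): [v_0], [v_1], [v_2], [v_3], [v_4], [v_5], [v_6], [v_7], [v_8]
  1-simplices (15): (15 of them)
  2-simplices (7): [v_0,v_2,v_5], [v_0,v_5,v_7], [v_1,v_2,v_3], [v_1,v_2,v_8], [v_2,v_3,v_5], [v_2,v_5,v_8], [v_5,v_7,v_8]

giving chain groups C_0 ≅ Z^9, C_1 ≅ Z^15, C_2 ≅ Z^7.

The boundary map ∂_1: C_1 → C_0 maps an edge to its endpoints' difference, ∂[p,q] = q − p. For instance
  ∂[v_1,v_3] = [v_3] − [v_1].
The resulting 9×15 matrix has rank 7, and its Smith normal form has invariant factors (1,1,1,1,1,1,1).

Boundary ∂_2: C_2 → C_1 acts by ∂[p,q,r] = [q,r] − [p,r] + [p,q]. For instance
  ∂[v_1,v_2,v_3] = [v_2,v_3] − [v_1,v_3] + [v_1,v_2],
  ∂[v_2,v_5,v_8] = [v_5,v_8] − [v_2,v_8] + [v_2,v_5].
As a 15×7 matrix over Z this has rank 7, with invariant factors (1,1,1,1,1,1,1).

Computing H_k = (kernel of ∂_k) / (image of ∂_{k+1}):

  H_0: rank C_0 − rank ∂_1 = 9 − 7 = 2, and the invariant factors of ∂_1 are all 1, so H_0 = Z^2.
  H_1: rank ker ∂_1 − rank ∂_2 = (15 − 7) − 7 = 1, and the invariant factors of ∂_2 are all 1, so H_1 = Z.
  H_2: rank ker ∂_2 − rank ∂_3 = (7 − 7) − 0 = 0, and there is no ∂_3, so H_2 = 0.

As a check, the Euler characteristic is 9 − 15 + 7 = 1, which agrees with 2 − 1 + 0 = 1.

H_0 = Z^2,  H_1 = Z,  H_2 = 0.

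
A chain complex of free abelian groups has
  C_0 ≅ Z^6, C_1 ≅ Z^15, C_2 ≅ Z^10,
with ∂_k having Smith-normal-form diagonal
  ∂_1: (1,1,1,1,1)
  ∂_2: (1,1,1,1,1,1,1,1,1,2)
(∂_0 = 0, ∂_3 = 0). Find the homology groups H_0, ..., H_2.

H_0 = Z,  H_1 = Z/2,  H_2 = 0.

H_0: b_0 = 6 − 0 − 5 = 1; torsion from ∂_1 factors > 1: none. So H_0 = Z.
H_1: b_1 = 15 − 5 − 10 = 0; torsion from ∂_2 factors > 1: [2]. So H_1 = Z/2.
H_2: b_2 = 10 − 10 − 0 = 0; torsion from ∂_3 factors > 1: none. So H_2 = 0.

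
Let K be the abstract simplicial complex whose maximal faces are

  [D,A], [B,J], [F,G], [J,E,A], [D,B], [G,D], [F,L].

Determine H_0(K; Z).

Take the total order A < B < D < E < F < G < J < L on the vertex set. Then K (dimension 2) consists of the simplices:

  0-simplices (8): A, B, D, E, F, G, J, L
  1-simplices (9): AD, AE, AJ, BD, BJ, DG, EJ, FG, FL
  2-simplices (1): AEJ

Hence C_0 ≅ Z^8, C_1 ≅ Z^9, C_2 ≅ Z^1.

The boundary map ∂_1: C_1 → C_0 is given by ∂[p,q] = [q] − [p].
The resulting 8×9 matrix has rank 7, and its Smith normal form has invariant factors (1,1,1,1,1,1,1).

The boundary map ∂_2: C_2 → C_1 acts by ∂[p,q,r] = [q,r] − [p,r] + [p,q]. For instance
  ∂AEJ = EJ − AJ + AE.
The 9×1 boundary matrix has rank 1 and Smith normal form diag(1).

Now H_k = ker ∂_k / im ∂_{k+1}, so:

  H_0: rank C_0 − rank ∂_1 = 8 − 7 = 1, and the invariant factors of ∂_1 are all 1, so H_0 = Z.

H_0 ≅ Z.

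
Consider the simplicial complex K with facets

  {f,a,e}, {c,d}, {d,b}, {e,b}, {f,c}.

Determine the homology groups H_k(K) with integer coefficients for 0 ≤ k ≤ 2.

Take the total order a < b < c < d < e < f on the vertex set. Then K (dimension 2) consists of the simplices:

  0-simplices (6): a, b, c, d, e, f
  1-simplices (7): ae, af, bd, be, cd, cf, ef
  2-simplices (1): aef

giving chain groups C_0 ≅ Z^6, C_1 ≅ Z^7, C_2 ≅ Z^1.

∂_1: C_1 → C_0 maps an edge to its endpoints' difference, ∂[p,q] = q − p. For instance
  ∂ef = f − e.
As a 6×7 matrix over Z this has rank 5, with invariant factors (1,1,1,1,1).

The boundary map ∂_2: C_2 → C_1 maps a triangle to the signed sum of its edges. For instance
  ∂aef = ef − af + ae.
As a 7×1 matrix over Z this has rank 1, with invariant factors (1).

From H_k ≅ ker(∂_k) / im(∂_{k+1}) we obtain:

  H_0: rank C_0 − rank ∂_1 = 6 − 5 = 1, and the invariant factors of ∂_1 are all 1, so H_0 = Z.
  H_1: rank ker ∂_1 − rank ∂_2 = (7 − 5) − 1 = 1, and the invariant factors of ∂_2 are all 1, so H_1 = Z.
  H_2: rank ker ∂_2 − rank ∂_3 = (1 − 1) − 0 = 0, and there is no ∂_3, so H_2 = 0.

H_0 ≅ Z,  H_1 ≅ Z,  H_2 = 0.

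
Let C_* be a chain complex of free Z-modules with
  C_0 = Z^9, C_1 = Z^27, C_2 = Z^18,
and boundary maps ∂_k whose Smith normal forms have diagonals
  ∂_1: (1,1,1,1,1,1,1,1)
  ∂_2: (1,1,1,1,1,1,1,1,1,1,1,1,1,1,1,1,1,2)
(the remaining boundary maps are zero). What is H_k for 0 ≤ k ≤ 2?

H_0: b_0 = 9 − 0 − 8 = 1; torsion from ∂_1 factors > 1: none. So H_0 ≅ Z.
H_1: b_1 = 27 − 8 − 18 = 1; torsion from ∂_2 factors > 1: [2]. So H_1 ≅ Z ⊕ Z/2.
H_2: b_2 = 18 − 18 − 0 = 0; torsion from ∂_3 factors > 1: none. So H_2 ≅ 0.

H_0 ≅ Z,  H_1 ≅ Z ⊕ Z/2,  H_2 = 0.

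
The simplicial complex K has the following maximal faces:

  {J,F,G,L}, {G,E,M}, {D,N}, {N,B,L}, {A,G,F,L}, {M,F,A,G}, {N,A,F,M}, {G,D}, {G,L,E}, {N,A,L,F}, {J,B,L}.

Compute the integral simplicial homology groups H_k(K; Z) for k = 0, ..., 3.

Order the vertices as A < B < D < E < F < G < J < L < M < N. Listing each simplex with vertices in this order, K has dimension 3 with simplices:

  0-simplices (10): A, B, D, E, F, G, J, L, M, N
  1-simplices (24): AF, AG, AL, AM, AN, BJ, BL, BN, DG, DN, EG, EL, EM, FG, FJ, FL, FM, FN, GJ, GL, GM, JL, LN, MN
  2-simplices (19): AFG, AFL, AFM, AFN, AGL, AGM, ALN, AMN, BJL, BLN, EGL, EGM, FGJ, FGL, FGM, FJL, FLN, FMN, GJL
  3-simplices (5): AFGL, AFGM, AFLN, AFMN, FGJL

so the chain groups are C_0 ≅ Z^10, C_1 ≅ Z^24, C_2 ≅ Z^19, C_3 ≅ Z^5.

Boundary ∂_1: C_1 → C_0 maps an edge to its endpoints' difference, ∂[p,q] = q − p.
The resulting 10×24 matrix has rank 9, and its Smith normal form has invariant factors (1,1,1,1,1,1,1,1,1).

The boundary map ∂_2: C_2 → C_1 acts by ∂[p,q,r] = [q,r] − [p,r] + [p,q]. For instance
  ∂BJL = JL − BL + BJ,
  ∂FGL = GL − FL + FG.
The resulting 24×19 matrix has rank 14, and its Smith normal form has invariant factors (1,1,1,1,1,1,1,1,1,1,1,1,1,1).

The boundary map ∂_3: C_3 → C_2 sends each 3-simplex σ to the alternating sum Σ_i (−1)^i (σ with its i-th vertex removed). For instance
  ∂AFLN = FLN − ALN + AFN − AFL,
  ∂FGJL = GJL − FJL + FGL − FGJ.
This gives a 19×5 integer matrix of rank 5; reducing to Smith normal form yields diagonal entries (1,1,1,1,1).

From H_k ≅ ker(∂_k) / im(∂_{k+1}) we obtain:

  H_0: rank C_0 − rank ∂_1 = 10 − 9 = 1, and the invariant factors of ∂_1 are all 1, so H_0 ≅ Z.
  H_1: rank ker ∂_1 − rank ∂_2 = (24 − 9) − 14 = 1, and the invariant factors of ∂_2 are all 1, so H_1 ≅ Z.
  H_2: rank ker ∂_2 − rank ∂_3 = (19 − 14) − 5 = 0, and the invariant factors of ∂_3 are all 1, so H_2 ≅ 0.
  H_3: rank ker ∂_3 − rank ∂_4 = (5 − 5) − 0 = 0, and there is no ∂_4, so H_3 ≅ 0.

As a check, the Euler characteristic is 10 − 24 + 19 − 5 = 0, which agrees with 1 − 1 + 0 − 0 = 0.

H_0 = Z,  H_1 = Z,  H_2 = 0,  H_3 = 0.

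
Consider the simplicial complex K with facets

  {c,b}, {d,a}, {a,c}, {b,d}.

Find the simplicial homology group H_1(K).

Order the vertices as a < b < c < d. Listing each simplex with vertices in this order, K has dimension 1 with simplices:

  0-simplices (4): a, b, c, d
  1-simplices (4): ac, ad, bc, bd

so the chain groups are C_0 ≅ Z^4, C_1 ≅ Z^4.

∂_1: C_1 → C_0 sends each edge [p,q] (with p < q) to q − p. For instance
  ∂bd = d − b.
As a 4×4 matrix over Z this has rank 3, with invariant factors (1,1,1).

Computing H_k = (kernel of ∂_k) / (image of ∂_{k+1}):

  H_1: rank ker ∂_1 − rank ∂_2 = (4 − 3) − 0 = 1, and there is no ∂_2, so H_1 ≅ Z.

H_1 ≅ Z.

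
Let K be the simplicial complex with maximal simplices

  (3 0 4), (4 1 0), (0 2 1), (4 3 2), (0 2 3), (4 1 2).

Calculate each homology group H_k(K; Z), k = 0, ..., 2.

H_0 ≅ Z,  H_1 = 0,  H_2 ≅ Z.

Take the total order 0 < 1 < 2 < 3 < 4 on the vertex set. Then K (dimension 2) consists of the simplices:

  0-simplices (5): [0], [1], [2], [3], [4]
  1-simplices (9): [0,1], [0,2], [0,3], [0,4], [1,2], [1,4], [2,3], [2,4], [3,4]
  2-simplices (6): [0,1,2], [0,1,4], [0,2,3], [0,3,4], [1,2,4], [2,3,4]

so the chain groups are C_0 ≅ Z^5, C_1 ≅ Z^9, C_2 ≅ Z^6.

∂_1: C_1 → C_0 sends each edge [p,q] (with p < q) to q − p. For instance
  ∂[0,2] = [2] − [0].
The 5×9 boundary matrix has rank 4 and Smith normal form diag(1,1,1,1).

∂_2: C_2 → C_1 sends each 2-simplex [p,q,r] to [q,r] − [p,r] + [p,q]. For instance
  ∂[0,2,3] = [2,3] − [0,3] + [0,2],
  ∂[0,3,4] = [3,4] − [0,4] + [0,3].
The 9×6 boundary matrix has rank 5 and Smith normal form diag(1,1,1,1,1).

Reading off H_k = ker ∂_k / im ∂_{k+1}:

  H_0: rank C_0 − rank ∂_1 = 5 − 4 = 1, and the invariant factors of ∂_1 are all 1, so H_0 = Z.
  H_1: rank ker ∂_1 − rank ∂_2 = (9 − 4) − 5 = 0, and the invariant factors of ∂_2 are all 1, so H_1 = 0.
  H_2: rank ker ∂_2 − rank ∂_3 = (6 − 5) − 0 = 1, and there is no ∂_3, so H_2 = Z.

(K is a triangulation of the 2-sphere S^2.)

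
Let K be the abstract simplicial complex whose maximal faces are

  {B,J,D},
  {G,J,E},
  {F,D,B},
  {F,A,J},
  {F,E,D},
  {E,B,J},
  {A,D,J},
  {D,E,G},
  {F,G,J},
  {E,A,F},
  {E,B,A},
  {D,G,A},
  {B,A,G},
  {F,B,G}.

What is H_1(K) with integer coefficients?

Take the total order A < B < D < E < F < G < J on the vertex set. Then K (dimension 2) consists of the simplices:

  0-simplices (7): A, B, D, E, F, G, J
  1-simplices (21): AB, AD, AE, AF, AG, AJ, BD, BE, BF, BG, BJ, DE, DF, DG, DJ, EF, EG, EJ, FG, FJ, GJ
  2-simplices (14): ABE, ABG, ADG, ADJ, AEF, AFJ, BDF, BDJ, BEJ, BFG, DEF, DEG, EGJ, FGJ

so the chain groups are C_0 ≅ Z^7, C_1 ≅ Z^21, C_2 ≅ Z^14.

∂_1: C_1 → C_0 is given by ∂[p,q] = [q] − [p]. For instance
  ∂BJ = J − B.
The resulting 7×21 matrix has rank 6, and its Smith normal form has invariant factors (1,1,1,1,1,1).

∂_2: C_2 → C_1 maps a triangle to the signed sum of its edges. For instance
  ∂BDJ = DJ − BJ + BD,
  ∂FGJ = GJ − FJ + FG.
The 21×14 boundary matrix has rank 13 and Smith normal form diag(1,1,1,1,1,1,1,1,1,1,1,1,1).

From H_k ≅ ker(∂_k) / im(∂_{k+1}) we obtain:

  H_1: rank ker ∂_1 − rank ∂_2 = (21 − 6) − 13 = 2, and the invariant factors of ∂_2 are all 1, so H_1 ≅ Z^2.

(K is a triangulation of the torus T^2.)

H_1 = Z^2.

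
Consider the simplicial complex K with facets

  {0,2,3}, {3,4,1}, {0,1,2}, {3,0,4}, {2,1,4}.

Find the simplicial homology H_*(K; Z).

H_0 ≅ Z,  H_1 ≅ Z,  H_2 = 0.

Order the vertices as 0 < 1 < 2 < 3 < 4. Listing each simplex with vertices in this order, K has dimension 2 with simplices:

  0-simplices (5): [0], [1], [2], [3], [4]
  1-simplices (10): [0,1], [0,2], [0,3], [0,4], [1,2], [1,3], [1,4], [2,3], [2,4], [3,4]
  2-simplices (5): [0,1,2], [0,2,3], [0,3,4], [1,2,4], [1,3,4]

Hence C_0 ≅ Z^5, C_1 ≅ Z^10, C_2 ≅ Z^5.

Boundary ∂_1: C_1 → C_0 is given by ∂[p,q] = [q] − [p]. For instance
  ∂[0,2] = [2] − [0].
The 5×10 boundary matrix has rank 4 and Smith normal form diag(1,1,1,1).

The boundary map ∂_2: C_2 → C_1 sends each 2-simplex [p,q,r] to [q,r] − [p,r] + [p,q]. For instance
  ∂[0,3,4] = [3,4] − [0,4] + [0,3],
  ∂[1,3,4] = [3,4] − [1,4] + [1,3].
As a 10×5 matrix over Z this has rank 5, with invariant factors (1,1,1,1,1).

Reading off H_k = ker ∂_k / im ∂_{k+1}:

  H_0: rank C_0 − rank ∂_1 = 5 − 4 = 1, and the invariant factors of ∂_1 are all 1, so H_0 ≅ Z.
  H_1: rank ker ∂_1 − rank ∂_2 = (10 − 4) − 5 = 1, and the invariant factors of ∂_2 are all 1, so H_1 ≅ Z.
  H_2: rank ker ∂_2 − rank ∂_3 = (5 − 5) − 0 = 0, and there is no ∂_3, so H_2 ≅ 0.

As a check, the Euler characteristic is 5 − 10 + 5 = 0, which agrees with 1 − 1 + 0 = 0.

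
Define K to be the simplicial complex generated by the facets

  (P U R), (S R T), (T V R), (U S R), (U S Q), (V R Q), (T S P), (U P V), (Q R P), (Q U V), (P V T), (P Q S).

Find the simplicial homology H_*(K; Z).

We work with the vertex ordering P < Q < R < S < T < U < V. The simplices of K, each written with vertices in increasing order, are:

  0-simplices (7): P, Q, R, S, T, U, V
  1-simplices (18): PQ, PR, PS, PT, PU, PV, QR, QS, QU, QV, RS, RT, RU, RV, ST, SU, TV, UV
  2-simplices (12): PQR, PQS, PRU, PST, PTV, PUV, QRV, QSU, QUV, RST, RSU, RTV

Hence C_0 ≅ Z^7, C_1 ≅ Z^18, C_2 ≅ Z^12.

The boundary map ∂_1: C_1 → C_0 is given by ∂[p,q] = [q] − [p].
This gives a 7×18 integer matrix of rank 6; reducing to Smith normal form yields diagonal entries (1,1,1,1,1,1).

The boundary map ∂_2: C_2 → C_1 sends each 2-simplex [p,q,r] to [q,r] − [p,r] + [p,q]. For instance
  ∂PTV = TV − PV + PT,
  ∂QRV = RV − QV + QR.
This gives a 18×12 integer matrix of rank 12; reducing to Smith normal form yields diagonal entries (1,1,1,1,1,1,1,1,1,1,1,2).

Now H_k = ker ∂_k / im ∂_{k+1}, so:

  H_0: rank C_0 − rank ∂_1 = 7 − 6 = 1, and the invariant factors of ∂_1 are all 1, so H_0 = Z.
  H_1: rank ker ∂_1 − rank ∂_2 = (18 − 6) − 12 = 0, and ∂_2 has invariant factor 2 > 1, so H_1 = Z/2.
  H_2: rank ker ∂_2 − rank ∂_3 = (12 − 12) − 0 = 0, and there is no ∂_3, so H_2 = 0.

As a check, the Euler characteristic is 7 − 18 + 12 = 1, which agrees with 1 − 0 + 0 = 1.
(K is a triangulation of the real projective plane RP^2.)

H_0 ≅ Z,  H_1 ≅ Z/2,  H_2 = 0.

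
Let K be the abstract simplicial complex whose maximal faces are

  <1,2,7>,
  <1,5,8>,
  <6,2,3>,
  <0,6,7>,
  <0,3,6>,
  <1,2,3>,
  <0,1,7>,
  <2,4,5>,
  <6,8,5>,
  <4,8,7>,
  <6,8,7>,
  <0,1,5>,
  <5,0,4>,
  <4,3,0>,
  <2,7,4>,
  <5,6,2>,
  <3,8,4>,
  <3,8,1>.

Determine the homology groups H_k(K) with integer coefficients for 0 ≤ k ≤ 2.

Fix the vertex order 0 < 1 < 2 < 3 < 4 < 5 < 6 < 7 < 8 and write every simplex with vertices in increasing order. Then dim K = 2 and the simplices of K are:

  0-simplices (9): [0], [1], [2], [3], [4], [5], [6], [7], [8]
  1-simplices (27): (27 of them)
  2-simplices (18): [0,1,5], [0,1,7], [0,3,4], [0,3,6], [0,4,5], [0,6,7], [1,2,3], [1,2,7], [1,3,8], [1,5,8], [2,3,6], [2,4,5], [2,4,7], [2,5,6], [3,4,8], [4,7,8], [5,6,8], [6,7,8]

giving chain groups C_0 ≅ Z^9, C_1 ≅ Z^27, C_2 ≅ Z^18.

The boundary map ∂_1: C_1 → C_0 maps an edge to its endpoints' difference, ∂[p,q] = q − p.
As a 9×27 matrix over Z this has rank 8, with invariant factors (1,1,1,1,1,1,1,1).

Boundary ∂_2: C_2 → C_1 sends each 2-simplex [p,q,r] to [q,r] − [p,r] + [p,q]. For instance
  ∂[1,2,3] = [2,3] − [1,3] + [1,2],
  ∂[0,1,7] = [1,7] − [0,7] + [0,1].
The 27×18 boundary matrix has rank 17 and Smith normal form diag(1,1,1,1,1,1,1,1,1,1,1,1,1,1,1,1,1).

Now H_k = ker ∂_k / im ∂_{k+1}, so:

  H_0: rank C_0 − rank ∂_1 = 9 − 8 = 1, and the invariant factors of ∂_1 are all 1, so H_0 = Z.
  H_1: rank ker ∂_1 − rank ∂_2 = (27 − 8) − 17 = 2, and the invariant factors of ∂_2 are all 1, so H_1 = Z^2.
  H_2: rank ker ∂_2 − rank ∂_3 = (18 − 17) − 0 = 1, and there is no ∂_3, so H_2 = Z.

As a check, the Euler characteristic is 9 − 27 + 18 = 0, which agrees with 1 − 2 + 1 = 0.

H_0 ≅ Z,  H_1 ≅ Z^2,  H_2 ≅ Z.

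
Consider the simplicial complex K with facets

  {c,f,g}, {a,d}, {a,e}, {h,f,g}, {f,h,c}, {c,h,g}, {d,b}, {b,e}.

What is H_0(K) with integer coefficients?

H_0 = Z^2.

Take the total order a < b < c < d < e < f < g < h on the vertex set. Then K (dimension 2) consists of the simplices:

  0-simplices (8): a, b, c, d, e, f, g, h
  1-simplices (10): ad, ae, bd, be, cf, cg, ch, fg, fh, gh
  2-simplices (4): cfg, cfh, cgh, fgh

giving chain groups C_0 ≅ Z^8, C_1 ≅ Z^10, C_2 ≅ Z^4.

The boundary map ∂_1: C_1 → C_0 sends each edge [p,q] (with p < q) to q − p.
As a 8×10 matrix over Z this has rank 6, with invariant factors (1,1,1,1,1,1).

The boundary map ∂_2: C_2 → C_1 sends each 2-simplex [p,q,r] to [q,r] − [p,r] + [p,q]. For instance
  ∂cgh = gh − ch + cg,
  ∂cfg = fg − cg + cf.
The 10×4 boundary matrix has rank 3 and Smith normal form diag(1,1,1).

Now H_k = ker ∂_k / im ∂_{k+1}, so:

  H_0: rank C_0 − rank ∂_1 = 8 − 6 = 2, and the invariant factors of ∂_1 are all 1, so H_0 ≅ Z^2.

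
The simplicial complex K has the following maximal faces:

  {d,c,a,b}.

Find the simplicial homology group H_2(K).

H_2 = 0.

Take the total order a < b < c < d on the vertex set. Then K (dimension 3) consists of the simplices:

  0-simplices (4): a, b, c, d
  1-simplices (6): ab, ac, ad, bc, bd, cd
  2-simplices (4): abc, abd, acd, bcd
  3-simplices (1): abcd

Hence C_0 ≅ Z^4, C_1 ≅ Z^6, C_2 ≅ Z^4, C_3 ≅ Z^1.

∂_1: C_1 → C_0 sends each edge [p,q] (with p < q) to q − p. For instance
  ∂cd = d − c.
As a 4×6 matrix over Z this has rank 3, with invariant factors (1,1,1).

∂_2: C_2 → C_1 acts by ∂[p,q,r] = [q,r] − [p,r] + [p,q]. For instance
  ∂acd = cd − ad + ac,
  ∂bcd = cd − bd + bc.
As a 6×4 matrix over Z this has rank 3, with invariant factors (1,1,1).

∂_3: C_3 → C_2 sends each 3-simplex σ to the alternating sum Σ_i (−1)^i (σ with its i-th vertex removed). For instance
  ∂abcd = bcd − acd + abd − abc.
The 4×1 boundary matrix has rank 1 and Smith normal form diag(1).

Now H_k = ker ∂_k / im ∂_{k+1}, so:

  H_2: rank ker ∂_2 − rank ∂_3 = (4 − 3) − 1 = 0, and the invariant factors of ∂_3 are all 1, so H_2 = 0.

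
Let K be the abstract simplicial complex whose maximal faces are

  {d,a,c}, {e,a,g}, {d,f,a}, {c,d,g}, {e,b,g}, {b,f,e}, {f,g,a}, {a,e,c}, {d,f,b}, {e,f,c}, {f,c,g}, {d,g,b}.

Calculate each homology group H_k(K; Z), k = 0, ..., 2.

H_0 ≅ Z,  H_1 ≅ Z/2Z,  H_2 = 0.

Fix the vertex order a < b < c < d < e < f < g and write every simplex with vertices in increasing order. Then dim K = 2 and the simplices of K are:

  0-simplices (7): a, b, c, d, e, f, g
  1-simplices (18): ac, ad, ae, af, ag, bd, be, bf, bg, cd, ce, cf, cg, df, dg, ef, eg, fg
  2-simplices (12): acd, ace, adf, aeg, afg, bdf, bdg, bef, beg, cdg, cef, cfg

Hence C_0 ≅ Z^7, C_1 ≅ Z^18, C_2 ≅ Z^12.

The boundary map ∂_1: C_1 → C_0 maps an edge to its endpoints' difference, ∂[p,q] = q − p.
The 7×18 boundary matrix has rank 6 and Smith normal form diag(1,1,1,1,1,1).

The boundary map ∂_2: C_2 → C_1 maps a triangle to the signed sum of its edges. For instance
  ∂ace = ce − ae + ac,
  ∂aeg = eg − ag + ae.
The 18×12 boundary matrix has rank 12 and Smith normal form diag(1,1,1,1,1,1,1,1,1,1,1,2).

Reading off H_k = ker ∂_k / im ∂_{k+1}:

  H_0: rank C_0 − rank ∂_1 = 7 − 6 = 1, and the invariant factors of ∂_1 are all 1, so H_0 ≅ Z.
  H_1: rank ker ∂_1 − rank ∂_2 = (18 − 6) − 12 = 0, and ∂_2 has invariant factor 2 > 1, so H_1 ≅ Z/2Z.
  H_2: rank ker ∂_2 − rank ∂_3 = (12 − 12) − 0 = 0, and there is no ∂_3, so H_2 ≅ 0.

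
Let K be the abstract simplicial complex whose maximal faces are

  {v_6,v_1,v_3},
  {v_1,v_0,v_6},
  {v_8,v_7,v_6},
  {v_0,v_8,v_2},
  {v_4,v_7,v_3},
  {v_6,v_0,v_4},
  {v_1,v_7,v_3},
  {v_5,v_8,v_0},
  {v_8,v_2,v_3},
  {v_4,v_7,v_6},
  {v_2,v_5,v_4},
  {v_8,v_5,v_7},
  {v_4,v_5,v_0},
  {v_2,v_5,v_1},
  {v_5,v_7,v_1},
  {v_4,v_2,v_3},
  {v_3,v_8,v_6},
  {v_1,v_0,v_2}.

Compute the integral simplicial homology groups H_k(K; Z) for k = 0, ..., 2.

K has 9 vertices, 27 edges, 18 triangles.
rank ∂_0 = 0, rank ∂_1 = 8 ⇒ b_0 = 9 − 0 − 8 = 1; all invariant factors of ∂_1 are 1 so no torsion. So H_0 = Z.
rank ∂_1 = 8, rank ∂_2 = 18 ⇒ b_1 = 27 − 8 − 18 = 1; ∂_2 has invariant factor(s) [2] giving torsion. So H_1 = Z ⊕ Z_2.
rank ∂_2 = 18, rank ∂_3 = 0 ⇒ b_2 = 18 − 18 − 0 = 0. So H_2 = 0.

H_0 = Z,  H_1 = Z ⊕ Z_2,  H_2 = 0.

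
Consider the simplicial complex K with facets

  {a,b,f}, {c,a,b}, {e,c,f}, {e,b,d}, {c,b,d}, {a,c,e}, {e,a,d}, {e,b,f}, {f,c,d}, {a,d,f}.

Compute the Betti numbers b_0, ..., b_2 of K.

b_0 = 1, b_1 = 0, b_2 = 0.

Order the vertices as a < b < c < d < e < f. Listing each simplex with vertices in this order, K has dimension 2 with simplices:

  0-simplices (6): a, b, c, d, e, f
  1-simplices (15): ab, ac, ad, ae, af, bc, bd, be, bf, cd, ce, cf, de, df, ef
  2-simplices (10): abc, abf, ace, ade, adf, bcd, bde, bef, cdf, cef

so the chain groups are C_0 ≅ Z^6, C_1 ≅ Z^15, C_2 ≅ Z^10.

The boundary map ∂_1: C_1 → C_0 maps an edge to its endpoints' difference, ∂[p,q] = q − p.
The 6×15 boundary matrix has rank 5 and Smith normal form diag(1,1,1,1,1).

The boundary map ∂_2: C_2 → C_1 sends each 2-simplex [p,q,r] to [q,r] − [p,r] + [p,q]. For instance
  ∂bde = de − be + bd,
  ∂bef = ef − bf + be.
This gives a 15×10 integer matrix of rank 10; reducing to Smith normal form yields diagonal entries (1,1,1,1,1,1,1,1,1,2).

Reading off H_k = ker ∂_k / im ∂_{k+1}:

  H_0: rank C_0 − rank ∂_1 = 6 − 5 = 1, and the invariant factors of ∂_1 are all 1, so H_0 = Z.
  H_1: rank ker ∂_1 − rank ∂_2 = (15 − 5) − 10 = 0, and ∂_2 has invariant factor 2 > 1, so H_1 = Z/2.
  H_2: rank ker ∂_2 − rank ∂_3 = (10 − 10) − 0 = 0, and there is no ∂_3, so H_2 = 0.

Hence the Betti numbers are b_0 = 1, b_1 = 0, b_2 = 0.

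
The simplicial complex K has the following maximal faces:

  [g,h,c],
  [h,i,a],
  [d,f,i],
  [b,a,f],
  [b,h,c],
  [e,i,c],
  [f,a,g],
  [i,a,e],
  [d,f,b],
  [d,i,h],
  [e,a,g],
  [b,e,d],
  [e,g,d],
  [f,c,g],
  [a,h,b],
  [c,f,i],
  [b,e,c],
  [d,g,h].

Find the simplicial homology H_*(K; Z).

We work with the vertex ordering a < b < c < d < e < f < g < h < i. The simplices of K, each written with vertices in increasing order, are:

  0-simplices (9): a, b, c, d, e, f, g, h, i
  1-simplices (27): ab, ae, af, ag, ah, ai, bc, bd, be, bf, bh, ce, cf, cg, ch, ci, de, df, dg, dh, di, eg, ei, fg, fi, gh, hi
  2-simplices (18): abf, abh, aeg, aei, afg, ahi, bce, bch, bde, bdf, cei, cfg, cfi, cgh, deg, dfi, dgh, dhi

Hence C_0 ≅ Z^9, C_1 ≅ Z^27, C_2 ≅ Z^18.

The boundary map ∂_1: C_1 → C_0 is given by ∂[p,q] = [q] − [p]. For instance
  ∂dg = g − d.
As a 9×27 matrix over Z this has rank 8, with invariant factors (1,1,1,1,1,1,1,1).

Boundary ∂_2: C_2 → C_1 maps a triangle to the signed sum of its edges. For instance
  ∂dgh = gh − dh + dg,
  ∂abf = bf − af + ab.
As a 27×18 matrix over Z this has rank 17, with invariant factors (1,1,1,1,1,1,1,1,1,1,1,1,1,1,1,1,1).

Computing H_k = (kernel of ∂_k) / (image of ∂_{k+1}):

  H_0: rank C_0 − rank ∂_1 = 9 − 8 = 1, and the invariant factors of ∂_1 are all 1, so H_0 = Z.
  H_1: rank ker ∂_1 − rank ∂_2 = (27 − 8) − 17 = 2, and the invariant factors of ∂_2 are all 1, so H_1 = Z^2.
  H_2: rank ker ∂_2 − rank ∂_3 = (18 − 17) − 0 = 1, and there is no ∂_3, so H_2 = Z.

(K is a triangulation of the torus T^2.)

H_0 ≅ Z,  H_1 ≅ Z^2,  H_2 ≅ Z.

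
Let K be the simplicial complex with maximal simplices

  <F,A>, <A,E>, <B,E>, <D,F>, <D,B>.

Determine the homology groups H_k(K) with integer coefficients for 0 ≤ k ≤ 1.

Take the total order A < B < D < E < F on the vertex set. Then K (dimension 1) consists of the simplices:

  0-simplices (5): A, B, D, E, F
  1-simplices (5): AE, AF, BD, BE, DF

so the chain groups are C_0 ≅ Z^5, C_1 ≅ Z^5.

Boundary ∂_1: C_1 → C_0 maps an edge to its endpoints' difference, ∂[p,q] = q − p. For instance
  ∂BD = D − B.
This gives a 5×5 integer matrix of rank 4; reducing to Smith normal form yields diagonal entries (1,1,1,1).

Now H_k = ker ∂_k / im ∂_{k+1}, so:

  H_0: rank C_0 − rank ∂_1 = 5 − 4 = 1, and the invariant factors of ∂_1 are all 1, so H_0 ≅ Z.
  H_1: rank ker ∂_1 − rank ∂_2 = (5 − 4) − 0 = 1, and there is no ∂_2, so H_1 ≅ Z.

H_0 = Z,  H_1 = Z.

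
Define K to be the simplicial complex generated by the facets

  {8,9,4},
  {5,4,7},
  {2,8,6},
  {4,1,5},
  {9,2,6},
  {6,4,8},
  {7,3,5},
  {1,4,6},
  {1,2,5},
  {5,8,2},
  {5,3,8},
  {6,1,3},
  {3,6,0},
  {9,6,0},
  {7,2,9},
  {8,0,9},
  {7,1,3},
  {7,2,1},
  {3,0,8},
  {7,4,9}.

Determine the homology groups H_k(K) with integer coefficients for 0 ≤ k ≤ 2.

Order the vertices as 0 < 1 < 2 < 3 < 4 < 5 < 6 < 7 < 8 < 9. Listing each simplex with vertices in this order, K has dimension 2 with simplices:

  0-simplices (10): [0], [1], [2], [3], [4], [5], [6], [7], [8], [9]
  1-simplices (30): (30 of them)
  2-simplices (20): (20 of them)

giving chain groups C_0 ≅ Z^10, C_1 ≅ Z^30, C_2 ≅ Z^20.

∂_1: C_1 → C_0 maps an edge to its endpoints' difference, ∂[p,q] = q − p. For instance
  ∂[1,6] = [6] − [1].
As a 10×30 matrix over Z this has rank 9, with invariant factors (1,1,1,1,1,1,1,1,1).

∂_2: C_2 → C_1 sends each 2-simplex [p,q,r] to [q,r] − [p,r] + [p,q]. For instance
  ∂[0,3,8] = [3,8] − [0,8] + [0,3],
  ∂[4,6,8] = [6,8] − [4,8] + [4,6].
As a 30×20 matrix over Z this has rank 20, with invariant factors (1,1,1,1,1,1,1,1,1,1,1,1,1,1,1,1,1,1,1,2).

Computing H_k = (kernel of ∂_k) / (image of ∂_{k+1}):

  H_0: rank C_0 − rank ∂_1 = 10 − 9 = 1, and the invariant factors of ∂_1 are all 1, so H_0 = Z.
  H_1: rank ker ∂_1 − rank ∂_2 = (30 − 9) − 20 = 1, and ∂_2 has invariant factor 2 > 1, so H_1 = Z ⊕ Z_2.
  H_2: rank ker ∂_2 − rank ∂_3 = (20 − 20) − 0 = 0, and there is no ∂_3, so H_2 = 0.

H_0 = Z,  H_1 = Z ⊕ Z_2,  H_2 = 0.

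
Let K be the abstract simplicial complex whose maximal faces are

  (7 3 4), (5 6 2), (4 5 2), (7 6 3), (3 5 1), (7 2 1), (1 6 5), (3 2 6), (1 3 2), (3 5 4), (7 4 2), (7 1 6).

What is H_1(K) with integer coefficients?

H_1 = Z/2.

Order the vertices as 1 < 2 < 3 < 4 < 5 < 6 < 7. Listing each simplex with vertices in this order, K has dimension 2 with simplices:

  0-simplices (7): [1], [2], [3], [4], [5], [6], [7]
  1-simplices (18): [1,2], [1,3], [1,5], [1,6], [1,7], [2,3], [2,4], [2,5], [2,6], [2,7], [3,4], [3,5], [3,6], [3,7], [4,5], [4,7], [5,6], [6,7]
  2-simplices (12): [1,2,3], [1,2,7], [1,3,5], [1,5,6], [1,6,7], [2,3,6], [2,4,5], [2,4,7], [2,5,6], [3,4,5], [3,4,7], [3,6,7]

so the chain groups are C_0 ≅ Z^7, C_1 ≅ Z^18, C_2 ≅ Z^12.

The boundary map ∂_1: C_1 → C_0 is given by ∂[p,q] = [q] − [p]. For instance
  ∂[3,5] = [5] − [3].
The 7×18 boundary matrix has rank 6 and Smith normal form diag(1,1,1,1,1,1).

Boundary ∂_2: C_2 → C_1 maps a triangle to the signed sum of its edges. For instance
  ∂[1,2,3] = [2,3] − [1,3] + [1,2],
  ∂[1,2,7] = [2,7] − [1,7] + [1,2].
As a 18×12 matrix over Z this has rank 12, with invariant factors (1,1,1,1,1,1,1,1,1,1,1,2).

From H_k ≅ ker(∂_k) / im(∂_{k+1}) we obtain:

  H_1: rank ker ∂_1 − rank ∂_2 = (18 − 6) − 12 = 0, and ∂_2 has invariant factor 2 > 1, so H_1 = Z/2.

(K is a triangulation of the real projective plane RP^2.)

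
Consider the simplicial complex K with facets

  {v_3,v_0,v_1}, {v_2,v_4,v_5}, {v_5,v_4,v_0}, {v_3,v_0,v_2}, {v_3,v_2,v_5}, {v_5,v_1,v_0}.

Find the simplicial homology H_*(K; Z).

H_0 = Z,  H_1 = Z,  H_2 = 0.

Fix the vertex order v_0 < v_1 < v_2 < v_3 < v_4 < v_5 and write every simplex with vertices in increasing order. Then dim K = 2 and the simplices of K are:

  0-simplices (6): [v_0], [v_1], [v_2], [v_3], [v_4], [v_5]
  1-simplices (12): [v_0,v_1], [v_0,v_2], [v_0,v_3], [v_0,v_4], [v_0,v_5], [v_1,v_3], [v_1,v_5], [v_2,v_3], [v_2,v_4], [v_2,v_5], [v_3,v_5], [v_4,v_5]
  2-simplices (6): [v_0,v_1,v_3], [v_0,v_1,v_5], [v_0,v_2,v_3], [v_0,v_4,v_5], [v_2,v_3,v_5], [v_2,v_4,v_5]

so the chain groups are C_0 ≅ Z^6, C_1 ≅ Z^12, C_2 ≅ Z^6.

The boundary map ∂_1: C_1 → C_0 maps an edge to its endpoints' difference, ∂[p,q] = q − p. For instance
  ∂[v_0,v_2] = [v_2] − [v_0].
This gives a 6×12 integer matrix of rank 5; reducing to Smith normal form yields diagonal entries (1,1,1,1,1).

The boundary map ∂_2: C_2 → C_1 maps a triangle to the signed sum of its edges. For instance
  ∂[v_2,v_3,v_5] = [v_3,v_5] − [v_2,v_5] + [v_2,v_3],
  ∂[v_2,v_4,v_5] = [v_4,v_5] − [v_2,v_5] + [v_2,v_4].
As a 12×6 matrix over Z this has rank 6, with invariant factors (1,1,1,1,1,1).

From H_k ≅ ker(∂_k) / im(∂_{k+1}) we obtain:

  H_0: rank C_0 − rank ∂_1 = 6 − 5 = 1, and the invariant factors of ∂_1 are all 1, so H_0 ≅ Z.
  H_1: rank ker ∂_1 − rank ∂_2 = (12 − 5) − 6 = 1, and the invariant factors of ∂_2 are all 1, so H_1 ≅ Z.
  H_2: rank ker ∂_2 − rank ∂_3 = (6 − 6) − 0 = 0, and there is no ∂_3, so H_2 ≅ 0.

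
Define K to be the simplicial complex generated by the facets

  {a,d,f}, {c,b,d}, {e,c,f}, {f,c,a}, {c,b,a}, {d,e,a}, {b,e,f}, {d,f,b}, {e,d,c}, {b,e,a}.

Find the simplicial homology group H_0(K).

We work with the vertex ordering a < b < c < d < e < f. The simplices of K, each written with vertices in increasing order, are:

  0-simplices (6): a, b, c, d, e, f
  1-simplices (15): ab, ac, ad, ae, af, bc, bd, be, bf, cd, ce, cf, de, df, ef
  2-simplices (10): abc, abe, acf, ade, adf, bcd, bdf, bef, cde, cef

Hence C_0 ≅ Z^6, C_1 ≅ Z^15, C_2 ≅ Z^10.

Boundary ∂_1: C_1 → C_0 is given by ∂[p,q] = [q] − [p]. For instance
  ∂bf = f − b.
The resulting 6×15 matrix has rank 5, and its Smith normal form has invariant factors (1,1,1,1,1).

∂_2: C_2 → C_1 acts by ∂[p,q,r] = [q,r] − [p,r] + [p,q]. For instance
  ∂cde = de − ce + cd,
  ∂adf = df − af + ad.
This gives a 15×10 integer matrix of rank 10; reducing to Smith normal form yields diagonal entries (1,1,1,1,1,1,1,1,1,2).

Now H_k = ker ∂_k / im ∂_{k+1}, so:

  H_0: rank C_0 − rank ∂_1 = 6 − 5 = 1, and the invariant factors of ∂_1 are all 1, so H_0 ≅ Z.

(K is a triangulation of the real projective plane RP^2.)

H_0 ≅ Z.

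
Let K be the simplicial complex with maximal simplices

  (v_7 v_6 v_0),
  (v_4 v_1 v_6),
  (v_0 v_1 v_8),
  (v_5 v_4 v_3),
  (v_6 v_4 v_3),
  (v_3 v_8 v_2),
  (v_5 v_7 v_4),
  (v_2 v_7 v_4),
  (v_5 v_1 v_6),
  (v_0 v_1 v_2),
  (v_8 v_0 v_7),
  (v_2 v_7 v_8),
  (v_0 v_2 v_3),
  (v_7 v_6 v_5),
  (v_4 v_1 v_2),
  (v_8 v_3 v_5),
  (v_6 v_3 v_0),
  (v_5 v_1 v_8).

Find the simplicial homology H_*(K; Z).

H_0 ≅ Z,  H_1 ≅ Z ⊕ Z_2,  H_2 = 0.

K has 9 vertices, 27 edges, 18 triangles.
rank ∂_0 = 0, rank ∂_1 = 8 ⇒ b_0 = 9 − 0 − 8 = 1; all invariant factors of ∂_1 are 1 so no torsion. So H_0 = Z.
rank ∂_1 = 8, rank ∂_2 = 18 ⇒ b_1 = 27 − 8 − 18 = 1; ∂_2 has invariant factor(s) [2] giving torsion. So H_1 = Z ⊕ Z_2.
rank ∂_2 = 18, rank ∂_3 = 0 ⇒ b_2 = 18 − 18 − 0 = 0. So H_2 = 0.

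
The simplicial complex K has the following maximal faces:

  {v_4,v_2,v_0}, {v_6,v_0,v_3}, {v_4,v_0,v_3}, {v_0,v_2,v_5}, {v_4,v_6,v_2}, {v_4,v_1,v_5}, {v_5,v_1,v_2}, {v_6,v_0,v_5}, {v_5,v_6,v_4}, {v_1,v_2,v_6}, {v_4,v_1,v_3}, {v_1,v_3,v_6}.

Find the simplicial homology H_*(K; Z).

Order the vertices as v_0 < v_1 < v_2 < v_3 < v_4 < v_5 < v_6. Listing each simplex with vertices in this order, K has dimension 2 with simplices:

  0-simplices (7): [v_0], [v_1], [v_2], [v_3], [v_4], [v_5], [v_6]
  1-simplices (18): (18 of them)
  2-simplices (12): (12 of them)

so the chain groups are C_0 ≅ Z^7, C_1 ≅ Z^18, C_2 ≅ Z^12.

The boundary map ∂_1: C_1 → C_0 is given by ∂[p,q] = [q] − [p].
This gives a 7×18 integer matrix of rank 6; reducing to Smith normal form yields diagonal entries (1,1,1,1,1,1).

Boundary ∂_2: C_2 → C_1 maps a triangle to the signed sum of its edges. For instance
  ∂[v_1,v_2,v_5] = [v_2,v_5] − [v_1,v_5] + [v_1,v_2],
  ∂[v_0,v_2,v_5] = [v_2,v_5] − [v_0,v_5] + [v_0,v_2].
As a 18×12 matrix over Z this has rank 12, with invariant factors (1,1,1,1,1,1,1,1,1,1,1,2).

Computing H_k = (kernel of ∂_k) / (image of ∂_{k+1}):

  H_0: rank C_0 − rank ∂_1 = 7 − 6 = 1, and the invariant factors of ∂_1 are all 1, so H_0 ≅ Z.
  H_1: rank ker ∂_1 − rank ∂_2 = (18 − 6) − 12 = 0, and ∂_2 has invariant factor 2 > 1, so H_1 ≅ Z/2.
  H_2: rank ker ∂_2 − rank ∂_3 = (12 − 12) − 0 = 0, and there is no ∂_3, so H_2 ≅ 0.

H_0 ≅ Z,  H_1 ≅ Z/2,  H_2 = 0.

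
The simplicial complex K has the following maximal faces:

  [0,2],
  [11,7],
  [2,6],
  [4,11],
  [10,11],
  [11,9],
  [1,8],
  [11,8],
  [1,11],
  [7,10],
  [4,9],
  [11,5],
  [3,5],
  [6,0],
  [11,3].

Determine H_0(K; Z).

H_0 ≅ Z^2.

Take the total order 0 < 1 < 2 < 3 < 4 < 5 < 6 < 7 < 8 < 9 < 10 < 11 on the vertex set. Then K (dimension 1) consists of the simplices:

  0-simplices (12): [0], [1], [2], [3], [4], [5], [6], [7], [8], [9], [10], [11]
  1-simplices (15): [0,2], [0,6], [1,8], [1,11], [2,6], [3,5], [3,11], [4,9], [4,11], [5,11], [7,10], [7,11], [8,11], [9,11], [10,11]

Hence C_0 ≅ Z^12, C_1 ≅ Z^15.

∂_1: C_1 → C_0 is given by ∂[p,q] = [q] − [p].
This gives a 12×15 integer matrix of rank 10; reducing to Smith normal form yields diagonal entries (1,1,1,1,1,1,1,1,1,1).

Computing H_k = (kernel of ∂_k) / (image of ∂_{k+1}):

  H_0: rank C_0 − rank ∂_1 = 12 − 10 = 2, and the invariant factors of ∂_1 are all 1, so H_0 = Z^2.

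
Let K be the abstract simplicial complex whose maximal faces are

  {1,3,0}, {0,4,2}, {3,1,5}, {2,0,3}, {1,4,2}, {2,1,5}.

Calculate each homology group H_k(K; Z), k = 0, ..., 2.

Fix the vertex order 0 < 1 < 2 < 3 < 4 < 5 and write every simplex with vertices in increasing order. Then dim K = 2 and the simplices of K are:

  0-simplices (6): [0], [1], [2], [3], [4], [5]
  1-simplices (12): [0,1], [0,2], [0,3], [0,4], [1,2], [1,3], [1,4], [1,5], [2,3], [2,4], [2,5], [3,5]
  2-simplices (6): [0,1,3], [0,2,3], [0,2,4], [1,2,4], [1,2,5], [1,3,5]

Hence C_0 ≅ Z^6, C_1 ≅ Z^12, C_2 ≅ Z^6.

The boundary map ∂_1: C_1 → C_0 maps an edge to its endpoints' difference, ∂[p,q] = q − p.
This gives a 6×12 integer matrix of rank 5; reducing to Smith normal form yields diagonal entries (1,1,1,1,1).

Boundary ∂_2: C_2 → C_1 acts by ∂[p,q,r] = [q,r] − [p,r] + [p,q]. For instance
  ∂[1,2,5] = [2,5] − [1,5] + [1,2],
  ∂[1,3,5] = [3,5] − [1,5] + [1,3].
This gives a 12×6 integer matrix of rank 6; reducing to Smith normal form yields diagonal entries (1,1,1,1,1,1).

Now H_k = ker ∂_k / im ∂_{k+1}, so:

  H_0: rank C_0 − rank ∂_1 = 6 − 5 = 1, and the invariant factors of ∂_1 are all 1, so H_0 = Z.
  H_1: rank ker ∂_1 − rank ∂_2 = (12 − 5) − 6 = 1, and the invariant factors of ∂_2 are all 1, so H_1 = Z.
  H_2: rank ker ∂_2 − rank ∂_3 = (6 − 6) − 0 = 0, and there is no ∂_3, so H_2 = 0.

As a check, the Euler characteristic is 6 − 12 + 6 = 0, which agrees with 1 − 1 + 0 = 0.

H_0 ≅ Z,  H_1 ≅ Z,  H_2 = 0.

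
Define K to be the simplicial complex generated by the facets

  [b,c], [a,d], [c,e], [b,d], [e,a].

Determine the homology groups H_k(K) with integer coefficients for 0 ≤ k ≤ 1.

H_0 = Z,  H_1 = Z.

K has 5 vertices, 5 edges.
rank ∂_0 = 0, rank ∂_1 = 4 ⇒ b_0 = 5 − 0 − 4 = 1; all invariant factors of ∂_1 are 1 so no torsion. So H_0 = Z.
rank ∂_1 = 4, rank ∂_2 = 0 ⇒ b_1 = 5 − 4 − 0 = 1. So H_1 = Z.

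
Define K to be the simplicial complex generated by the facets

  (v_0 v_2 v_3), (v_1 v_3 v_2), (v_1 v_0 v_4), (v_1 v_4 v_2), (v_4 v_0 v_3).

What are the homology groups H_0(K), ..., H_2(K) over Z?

H_0 ≅ Z,  H_1 ≅ Z,  H_2 = 0.

Order the vertices as v_0 < v_1 < v_2 < v_3 < v_4. Listing each simplex with vertices in this order, K has dimension 2 with simplices:

  0-simplices (5): [v_0], [v_1], [v_2], [v_3], [v_4]
  1-simplices (10): [v_0,v_1], [v_0,v_2], [v_0,v_3], [v_0,v_4], [v_1,v_2], [v_1,v_3], [v_1,v_4], [v_2,v_3], [v_2,v_4], [v_3,v_4]
  2-simplices (5): [v_0,v_1,v_4], [v_0,v_2,v_3], [v_0,v_3,v_4], [v_1,v_2,v_3], [v_1,v_2,v_4]

giving chain groups C_0 ≅ Z^5, C_1 ≅ Z^10, C_2 ≅ Z^5.

∂_1: C_1 → C_0 is given by ∂[p,q] = [q] − [p].
The resulting 5×10 matrix has rank 4, and its Smith normal form has invariant factors (1,1,1,1).

The boundary map ∂_2: C_2 → C_1 maps a triangle to the signed sum of its edges. For instance
  ∂[v_1,v_2,v_4] = [v_2,v_4] − [v_1,v_4] + [v_1,v_2],
  ∂[v_0,v_2,v_3] = [v_2,v_3] − [v_0,v_3] + [v_0,v_2].
The 10×5 boundary matrix has rank 5 and Smith normal form diag(1,1,1,1,1).

Now H_k = ker ∂_k / im ∂_{k+1}, so:

  H_0: rank C_0 − rank ∂_1 = 5 − 4 = 1, and the invariant factors of ∂_1 are all 1, so H_0 = Z.
  H_1: rank ker ∂_1 − rank ∂_2 = (10 − 4) − 5 = 1, and the invariant factors of ∂_2 are all 1, so H_1 = Z.
  H_2: rank ker ∂_2 − rank ∂_3 = (5 − 5) − 0 = 0, and there is no ∂_3, so H_2 = 0.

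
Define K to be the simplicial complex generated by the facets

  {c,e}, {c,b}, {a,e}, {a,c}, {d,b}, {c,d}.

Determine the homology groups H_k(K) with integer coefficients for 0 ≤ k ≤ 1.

K has 5 vertices, 6 edges.
rank ∂_0 = 0, rank ∂_1 = 4 ⇒ b_0 = 5 − 0 − 4 = 1; all invariant factors of ∂_1 are 1 so no torsion. So H_0 = Z.
rank ∂_1 = 4, rank ∂_2 = 0 ⇒ b_1 = 6 − 4 − 0 = 2. So H_1 = Z^2.

H_0 ≅ Z,  H_1 ≅ Z^2.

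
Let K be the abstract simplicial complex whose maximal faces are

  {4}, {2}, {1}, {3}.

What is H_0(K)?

H_0 ≅ Z^4.

K has 4 vertices.
rank ∂_0 = 0, rank ∂_1 = 0 ⇒ b_0 = 4 − 0 − 0 = 4. So H_0 = Z^4.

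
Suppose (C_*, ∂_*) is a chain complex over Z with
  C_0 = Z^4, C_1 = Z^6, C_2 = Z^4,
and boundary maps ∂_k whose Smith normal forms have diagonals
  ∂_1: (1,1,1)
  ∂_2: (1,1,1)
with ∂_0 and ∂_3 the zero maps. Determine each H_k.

H_0: b_0 = 4 − 0 − 3 = 1; torsion from ∂_1 factors > 1: none. So H_0 = Z.
H_1: b_1 = 6 − 3 − 3 = 0; torsion from ∂_2 factors > 1: none. So H_1 = 0.
H_2: b_2 = 4 − 3 − 0 = 1; torsion from ∂_3 factors > 1: none. So H_2 = Z.

H_0 = Z,  H_1 = 0,  H_2 = Z.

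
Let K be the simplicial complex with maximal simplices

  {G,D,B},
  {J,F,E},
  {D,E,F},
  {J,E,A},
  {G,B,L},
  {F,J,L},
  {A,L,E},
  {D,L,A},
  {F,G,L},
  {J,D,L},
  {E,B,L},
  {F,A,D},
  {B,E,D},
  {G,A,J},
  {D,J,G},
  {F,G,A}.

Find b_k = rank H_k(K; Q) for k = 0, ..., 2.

b_0 = 1, b_1 = 2, b_2 = 1.

We work with the vertex ordering A < B < D < E < F < G < J < L. The simplices of K, each written with vertices in increasing order, are:

  0-simplices (8): A, B, D, E, F, G, J, L
  1-simplices (24): AD, AE, AF, AG, AJ, AL, BD, BE, BG, BL, DE, DF, DG, DJ, DL, EF, EJ, EL, FG, FJ, FL, GJ, GL, JL
  2-simplices (16): ADF, ADL, AEJ, AEL, AFG, AGJ, BDE, BDG, BEL, BGL, DEF, DGJ, DJL, EFJ, FGL, FJL

Hence C_0 ≅ Z^8, C_1 ≅ Z^24, C_2 ≅ Z^16.

The boundary map ∂_1: C_1 → C_0 maps an edge to its endpoints' difference, ∂[p,q] = q − p. For instance
  ∂AJ = J − A.
As a 8×24 matrix over Z this has rank 7, with invariant factors (1,1,1,1,1,1,1).

Boundary ∂_2: C_2 → C_1 maps a triangle to the signed sum of its edges. For instance
  ∂DGJ = GJ − DJ + DG,
  ∂EFJ = FJ − EJ + EF.
This gives a 24×16 integer matrix of rank 15; reducing to Smith normal form yields diagonal entries (1,1,1,1,1,1,1,1,1,1,1,1,1,1,1).

Now H_k = ker ∂_k / im ∂_{k+1}, so:

  H_0: rank C_0 − rank ∂_1 = 8 − 7 = 1, and the invariant factors of ∂_1 are all 1, so H_0 = Z.
  H_1: rank ker ∂_1 − rank ∂_2 = (24 − 7) − 15 = 2, and the invariant factors of ∂_2 are all 1, so H_1 = Z^2.
  H_2: rank ker ∂_2 − rank ∂_3 = (16 − 15) − 0 = 1, and there is no ∂_3, so H_2 = Z.

(K is a triangulation of the torus T^2.)

Hence the Betti numbers are b_0 = 1, b_1 = 2, b_2 = 1.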